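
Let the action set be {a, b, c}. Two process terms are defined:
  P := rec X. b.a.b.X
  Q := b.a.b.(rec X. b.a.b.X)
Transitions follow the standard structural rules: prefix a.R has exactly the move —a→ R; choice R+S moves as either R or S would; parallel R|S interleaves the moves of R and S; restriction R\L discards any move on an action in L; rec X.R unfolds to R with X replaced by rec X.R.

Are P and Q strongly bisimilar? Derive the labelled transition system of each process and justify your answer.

Reachable graph of P (3 states):
  s0 = rec X. b.a.b.X ⊢ —b→ s1
  s1 = a.b.(rec X. b.a.b.X) ⊢ —a→ s2
  s2 = b.(rec X. b.a.b.X) ⊢ —b→ s0
Reachable graph of Q (4 states):
  t0 = b.a.b.(rec X. b.a.b.X) ⊢ —b→ t1
  t1 = a.b.(rec X. b.a.b.X) ⊢ —a→ t2
  t2 = b.(rec X. b.a.b.X) ⊢ —b→ t3
  t3 = rec X. b.a.b.X ⊢ —b→ t1
Partition-refinement fixed point:
  B0 = {s0, t0, t3}
  B1 = {s1, t1}
  B2 = {s2, t2}
s0 ∈ B0, t0 ∈ B0 → same block

bisimilar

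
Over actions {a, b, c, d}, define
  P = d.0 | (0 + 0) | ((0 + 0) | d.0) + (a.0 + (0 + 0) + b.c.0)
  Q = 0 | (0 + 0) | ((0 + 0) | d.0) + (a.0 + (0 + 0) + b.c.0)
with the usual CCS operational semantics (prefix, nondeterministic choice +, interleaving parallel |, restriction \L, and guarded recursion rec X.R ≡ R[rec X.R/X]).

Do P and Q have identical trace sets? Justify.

traces(P) ≠ traces(Q) — witness ⟨dd⟩

Reachable graph of P (6 states):
  m0 = d.0 | (0 + 0) | ((0 + 0) | d.0) + (a.0 + (0 + 0) + b.c.0) has moves --a--▸ m1, --b--▸ m2, --d--▸ m3, --d--▸ m4
  m1 = 0 has moves ∅
  m2 = c.0 has moves --c--▸ m1
  m3 = 0 | (0 + 0) | ((0 + 0) | d.0) has moves --d--▸ m5
  m4 = d.0 | (0 + 0) | ((0 + 0) | 0) has moves --d--▸ m5
  m5 = 0 | (0 + 0) | ((0 + 0) | 0) has moves ∅
Reachable graph of Q (4 states):
  n0 = 0 | (0 + 0) | ((0 + 0) | d.0) + (a.0 + (0 + 0) + b.c.0) has moves --a--▸ n1, --b--▸ n2, --d--▸ n3
  n1 = 0 has moves ∅
  n2 = c.0 has moves --c--▸ n1
  n3 = 0 | (0 + 0) | ((0 + 0) | 0) has moves ∅
Executing dd from P (initial set {m0}):
  step 1 (d): {m3, m4}
  step 2 (d): {m5}
  P completes σ.
Executing dd from Q (initial set {n0}):
  step 1 (d): {n3}
  step 2 (d): ∅  — Q cannot continue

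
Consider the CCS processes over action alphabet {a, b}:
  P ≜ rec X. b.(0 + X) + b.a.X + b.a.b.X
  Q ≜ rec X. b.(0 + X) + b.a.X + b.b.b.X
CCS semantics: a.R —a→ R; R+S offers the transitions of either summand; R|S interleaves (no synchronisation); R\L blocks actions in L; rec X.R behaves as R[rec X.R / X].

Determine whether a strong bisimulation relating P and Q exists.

Reachable graph of P (5 states):
  m0 = rec X. b.(0 + X) + b.a.X + b.a.b.X | =b=> m1, =b=> m2, =b=> m3
  m1 = 0 + (rec X. b.(0 + X) + b.a.X + b.a.b.X) | =b=> m1, =b=> m2, =b=> m3
  m2 = a.(rec X. b.(0 + X) + b.a.X + b.a.b.X) | =a=> m0
  m3 = a.b.(rec X. b.(0 + X) + b.a.X + b.a.b.X) | =a=> m4
  m4 = b.(rec X. b.(0 + X) + b.a.X + b.a.b.X) | =b=> m0
Reachable graph of Q (5 states):
  n0 = rec X. b.(0 + X) + b.a.X + b.b.b.X | =b=> n1, =b=> n2, =b=> n3
  n1 = 0 + (rec X. b.(0 + X) + b.a.X + b.b.b.X) | =b=> n1, =b=> n2, =b=> n3
  n2 = a.(rec X. b.(0 + X) + b.a.X + b.b.b.X) | =a=> n0
  n3 = b.b.(rec X. b.(0 + X) + b.a.X + b.b.b.X) | =b=> n4
  n4 = b.(rec X. b.(0 + X) + b.a.X + b.b.b.X) | =b=> n0
Bisimilarity quotient blocks:
  B0 = {m0, m1}
  B1 = {m3}
  B2 = {m4}
  B3 = {m2}
  B4 = {n0, n1}
  B5 = {n3}
  B6 = {n4}
  B7 = {n2}
m0 ∈ B0, n0 ∈ B4 → different blocks

NO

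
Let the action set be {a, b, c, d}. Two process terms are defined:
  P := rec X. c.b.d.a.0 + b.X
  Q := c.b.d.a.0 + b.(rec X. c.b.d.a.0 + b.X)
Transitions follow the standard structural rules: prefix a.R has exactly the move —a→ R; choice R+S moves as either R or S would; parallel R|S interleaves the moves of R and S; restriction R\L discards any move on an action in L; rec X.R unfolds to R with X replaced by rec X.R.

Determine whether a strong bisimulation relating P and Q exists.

YES

Reachable graph of P (5 states):
  u0 = rec X. c.b.d.a.0 + b.X → --b--▸ u0, --c--▸ u1
  u1 = b.d.a.0 → --b--▸ u2
  u2 = d.a.0 → --d--▸ u3
  u3 = a.0 → --a--▸ u4
  u4 = 0 → stopped
Reachable graph of Q (6 states):
  v0 = c.b.d.a.0 + b.(rec X. c.b.d.a.0 + b.X) → --b--▸ v1, --c--▸ v2
  v1 = rec X. c.b.d.a.0 + b.X → --b--▸ v1, --c--▸ v2
  v2 = b.d.a.0 → --b--▸ v3
  v3 = d.a.0 → --d--▸ v4
  v4 = a.0 → --a--▸ v5
  v5 = 0 → stopped
Bisimilarity quotient blocks:
  B0 = {u0, v0, v1}
  B1 = {u1, v2}
  B2 = {u2, v3}
  B3 = {u3, v4}
  B4 = {u4, v5}
u0 ∈ B0, v0 ∈ B0 → same block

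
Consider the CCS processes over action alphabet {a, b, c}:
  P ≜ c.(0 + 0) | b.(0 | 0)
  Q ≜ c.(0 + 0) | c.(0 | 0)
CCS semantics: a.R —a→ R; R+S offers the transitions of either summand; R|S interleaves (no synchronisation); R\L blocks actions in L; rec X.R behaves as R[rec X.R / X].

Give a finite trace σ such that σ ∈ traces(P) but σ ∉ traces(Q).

b

LTS(P): 4 reachable states
  s0 = c.(0 + 0) | b.(0 | 0) has moves —b→ s1, —c→ s2
  s1 = c.(0 + 0) | (0 | 0) has moves —c→ s3
  s2 = (0 + 0) | b.(0 | 0) has moves —b→ s3
  s3 = (0 + 0) | (0 | 0) has moves stopped
LTS(Q): 4 reachable states
  t0 = c.(0 + 0) | c.(0 | 0) has moves —c→ t1, —c→ t2
  t1 = (0 + 0) | c.(0 | 0) has moves —c→ t3
  t2 = c.(0 + 0) | (0 | 0) has moves —c→ t3
  t3 = (0 + 0) | (0 | 0) has moves stopped
Executing b from P (initial set {s0}):
  after b @ step 1: {s1}
  P completes σ.
Executing b from Q (initial set {t0}):
  after b @ step 1: ∅ (Q stuck)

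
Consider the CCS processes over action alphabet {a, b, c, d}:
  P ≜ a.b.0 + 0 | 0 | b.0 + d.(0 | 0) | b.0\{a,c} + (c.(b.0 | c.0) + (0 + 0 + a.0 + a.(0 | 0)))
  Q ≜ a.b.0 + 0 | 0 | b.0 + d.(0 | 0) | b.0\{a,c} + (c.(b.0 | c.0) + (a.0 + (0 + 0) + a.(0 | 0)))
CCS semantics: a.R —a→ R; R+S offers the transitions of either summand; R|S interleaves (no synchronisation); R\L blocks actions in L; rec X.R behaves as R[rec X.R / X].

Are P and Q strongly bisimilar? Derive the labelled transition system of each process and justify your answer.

Reachable graph of P (11 states):
  u0 = a.b.0 + 0 | 0 | b.0 + d.(0 | 0) | b.0\{a,c} + (c.(b.0 | c.0) + (0 + 0 + a.0 + a.(0 | 0))) has moves -a-> u1, -a-> u2, -a-> u3, -b-> u4, -b-> u5, -c-> u6, -d-> u7
  u1 = 0 has moves ·
  u2 = 0 | 0 has moves ·
  u3 = b.0 has moves -b-> u1
  u4 = 0 | 0 | 0 has moves ·
  u5 = d.(0 | 0) | 0\{a,c} has moves -d-> u8
  u6 = b.0 | c.0 has moves -b-> u9, -c-> u10
  u7 = 0 | 0 | b.0\{a,c} has moves -b-> u8
  u8 = 0 | 0 | 0\{a,c} has moves ·
  u9 = 0 | c.0 has moves -c-> u2
  u10 = b.0 | 0 has moves -b-> u2
Reachable graph of Q (11 states):
  v0 = a.b.0 + 0 | 0 | b.0 + d.(0 | 0) | b.0\{a,c} + (c.(b.0 | c.0) + (a.0 + (0 + 0) + a.(0 | 0))) has moves -a-> v1, -a-> v2, -a-> v3, -b-> v4, -b-> v5, -c-> v6, -d-> v7
  v1 = 0 has moves ·
  v2 = 0 | 0 has moves ·
  v3 = b.0 has moves -b-> v1
  v4 = 0 | 0 | 0 has moves ·
  v5 = d.(0 | 0) | 0\{a,c} has moves -d-> v8
  v6 = b.0 | c.0 has moves -b-> v9, -c-> v10
  v7 = 0 | 0 | b.0\{a,c} has moves -b-> v8
  v8 = 0 | 0 | 0\{a,c} has moves ·
  v9 = 0 | c.0 has moves -c-> v2
  v10 = b.0 | 0 has moves -b-> v2
Coarsest stable partition (strong bisimilarity classes):
  B0 = {u0, v0}
  B1 = {u1, u2, u4, u8, v1, v2, v4, v8}
  B2 = {u5, v5}
  B3 = {u6, v6}
  B4 = {u9, v9}
  B5 = {u10, u3, u7, v10, v3, v7}
u0 ∈ B0, v0 ∈ B0 → same block

P ~ Q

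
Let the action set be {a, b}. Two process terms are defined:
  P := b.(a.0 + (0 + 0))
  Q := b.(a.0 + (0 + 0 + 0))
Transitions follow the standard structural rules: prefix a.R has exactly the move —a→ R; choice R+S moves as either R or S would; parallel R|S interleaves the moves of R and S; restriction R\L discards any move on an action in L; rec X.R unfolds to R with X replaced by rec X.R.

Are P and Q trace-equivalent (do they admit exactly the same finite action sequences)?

trace-equivalent

LTS(P): 3 reachable states
  m0 = b.(a.0 + (0 + 0)) :: —b→ m1
  m1 = a.0 + (0 + 0) :: —a→ m2
  m2 = 0 :: ∅
LTS(Q): 3 reachable states
  n0 = b.(a.0 + (0 + 0 + 0)) :: —b→ n1
  n1 = a.0 + (0 + 0 + 0) :: —a→ n2
  n2 = 0 :: ∅
Partition-refinement fixed point:
  B0 = {m0, n0}
  B1 = {m1, n1}
  B2 = {m2, n2}
m0 ∈ B0, n0 ∈ B0 → same block
Bisimilar ⇒ trace-equivalent.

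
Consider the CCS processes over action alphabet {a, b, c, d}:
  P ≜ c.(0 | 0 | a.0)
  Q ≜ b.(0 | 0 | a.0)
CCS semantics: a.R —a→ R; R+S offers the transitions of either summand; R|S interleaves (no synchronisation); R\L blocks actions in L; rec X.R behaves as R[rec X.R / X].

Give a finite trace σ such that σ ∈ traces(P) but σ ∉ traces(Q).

c

LTS(P): 3 reachable states
  m0 = c.(0 | 0 | a.0) :: —c→ m1
  m1 = 0 | 0 | a.0 :: —a→ m2
  m2 = 0 | 0 | 0 :: (no moves)
LTS(Q): 3 reachable states
  n0 = b.(0 | 0 | a.0) :: —b→ n1
  n1 = 0 | 0 | a.0 :: —a→ n2
  n2 = 0 | 0 | 0 :: (no moves)
Executing c from P (initial set {m0}):
  after c @ step 1: {m1}
  P completes σ.
Executing c from Q (initial set {n0}):
  after c @ step 1: ∅  — Q cannot continue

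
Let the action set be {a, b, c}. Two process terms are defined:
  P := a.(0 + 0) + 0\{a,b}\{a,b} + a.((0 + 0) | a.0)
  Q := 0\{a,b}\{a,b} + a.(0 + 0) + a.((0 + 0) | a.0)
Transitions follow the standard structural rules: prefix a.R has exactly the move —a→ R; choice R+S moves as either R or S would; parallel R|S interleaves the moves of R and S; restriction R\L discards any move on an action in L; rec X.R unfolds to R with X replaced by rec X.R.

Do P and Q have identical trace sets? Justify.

trace-equivalent

LTS(P): 4 reachable states
  s0 = a.(0 + 0) + 0\{a,b}\{a,b} + a.((0 + 0) | a.0) | ··a··> s1, ··a··> s2
  s1 = (0 + 0) | a.0 | ··a··> s3
  s2 = 0 + 0 | ∅
  s3 = (0 + 0) | 0 | ∅
LTS(Q): 4 reachable states
  t0 = 0\{a,b}\{a,b} + a.(0 + 0) + a.((0 + 0) | a.0) | ··a··> t1, ··a··> t2
  t1 = (0 + 0) | a.0 | ··a··> t3
  t2 = 0 + 0 | ∅
  t3 = (0 + 0) | 0 | ∅
Partition-refinement fixed point:
  B0 = {s0, t0}
  B1 = {s2, s3, t2, t3}
  B2 = {s1, t1}
s0 ∈ B0, t0 ∈ B0 → same block
Bisimilar ⇒ trace-equivalent.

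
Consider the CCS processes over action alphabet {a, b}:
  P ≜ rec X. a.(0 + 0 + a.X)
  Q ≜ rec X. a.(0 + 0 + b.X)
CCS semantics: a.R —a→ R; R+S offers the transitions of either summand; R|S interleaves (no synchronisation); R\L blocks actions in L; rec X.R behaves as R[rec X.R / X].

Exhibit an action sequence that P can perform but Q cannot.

P's transition system — 2 states:
  u0 = rec X. a.(0 + 0 + a.X) :: =a=> u1
  u1 = 0 + 0 + a.(rec X. a.(0 + 0 + a.X)) :: =a=> u0
Q's transition system — 2 states:
  v0 = rec X. a.(0 + 0 + b.X) :: =a=> v1
  v1 = 0 + 0 + b.(rec X. a.(0 + 0 + b.X)) :: =b=> v0
Trace ⟨aa⟩ through P, begin at {u0}:
  step 1 (a): {u1}
  step 2 (a): {u0}
  ✓ P
Trace ⟨aa⟩ through Q, begin at {v0}:
  step 1 (a): {v1}
  step 2 (a): no successor for Q

aa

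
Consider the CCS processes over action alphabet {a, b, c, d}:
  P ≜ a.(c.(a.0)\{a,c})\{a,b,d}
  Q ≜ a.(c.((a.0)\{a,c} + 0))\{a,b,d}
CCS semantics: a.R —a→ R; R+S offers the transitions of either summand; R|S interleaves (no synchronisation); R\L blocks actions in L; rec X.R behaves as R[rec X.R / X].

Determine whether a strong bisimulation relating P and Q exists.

LTS(P): 3 reachable states
  p0 = a.(c.(a.0)\{a,c})\{a,b,d} ⊢ -a-> p1
  p1 = (c.(a.0)\{a,c})\{a,b,d} ⊢ -c-> p2
  p2 = (a.0)\{a,c}\{a,b,d} ⊢ stopped
LTS(Q): 3 reachable states
  q0 = a.(c.((a.0)\{a,c} + 0))\{a,b,d} ⊢ -a-> q1
  q1 = (c.((a.0)\{a,c} + 0))\{a,b,d} ⊢ -c-> q2
  q2 = ((a.0)\{a,c} + 0)\{a,b,d} ⊢ stopped
Bisimilarity quotient blocks:
  B0 = {p0, q0}
  B1 = {p1, q1}
  B2 = {p2, q2}
p0 ∈ B0, q0 ∈ B0 → same block

bisimilar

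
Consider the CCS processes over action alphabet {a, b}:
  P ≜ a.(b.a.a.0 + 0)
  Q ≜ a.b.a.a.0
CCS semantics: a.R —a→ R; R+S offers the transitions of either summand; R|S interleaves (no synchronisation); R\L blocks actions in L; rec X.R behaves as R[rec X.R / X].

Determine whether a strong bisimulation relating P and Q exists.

P's transition system — 5 states:
  p0 = a.(b.a.a.0 + 0) ⊢ =a=> p1
  p1 = b.a.a.0 + 0 ⊢ =b=> p2
  p2 = a.a.0 ⊢ =a=> p3
  p3 = a.0 ⊢ =a=> p4
  p4 = 0 ⊢ ∅
Q's transition system — 5 states:
  q0 = a.b.a.a.0 ⊢ =a=> q1
  q1 = b.a.a.0 ⊢ =b=> q2
  q2 = a.a.0 ⊢ =a=> q3
  q3 = a.0 ⊢ =a=> q4
  q4 = 0 ⊢ ∅
Partition-refinement fixed point:
  B0 = {p0, q0}
  B1 = {p1, q1}
  B2 = {p2, q2}
  B3 = {p3, q3}
  B4 = {p4, q4}
p0 ∈ B0, q0 ∈ B0 → same block

P ~ Q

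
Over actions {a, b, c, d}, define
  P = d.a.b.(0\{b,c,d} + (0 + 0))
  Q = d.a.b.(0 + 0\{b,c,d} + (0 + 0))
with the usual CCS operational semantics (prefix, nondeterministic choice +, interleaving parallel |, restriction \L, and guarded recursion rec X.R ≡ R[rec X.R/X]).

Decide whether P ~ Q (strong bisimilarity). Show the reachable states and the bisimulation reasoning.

P ~ Q

LTS(P): 4 reachable states
  u0 = d.a.b.(0\{b,c,d} + (0 + 0)) | —d→ u1
  u1 = a.b.(0\{b,c,d} + (0 + 0)) | —a→ u2
  u2 = b.(0\{b,c,d} + (0 + 0)) | —b→ u3
  u3 = 0\{b,c,d} + (0 + 0) | ∅
LTS(Q): 4 reachable states
  v0 = d.a.b.(0 + 0\{b,c,d} + (0 + 0)) | —d→ v1
  v1 = a.b.(0 + 0\{b,c,d} + (0 + 0)) | —a→ v2
  v2 = b.(0 + 0\{b,c,d} + (0 + 0)) | —b→ v3
  v3 = 0 + 0\{b,c,d} + (0 + 0) | ∅
Coarsest stable partition (strong bisimilarity classes):
  B0 = {u0, v0}
  B1 = {u1, v1}
  B2 = {u2, v2}
  B3 = {u3, v3}
u0 ∈ B0, v0 ∈ B0 → same block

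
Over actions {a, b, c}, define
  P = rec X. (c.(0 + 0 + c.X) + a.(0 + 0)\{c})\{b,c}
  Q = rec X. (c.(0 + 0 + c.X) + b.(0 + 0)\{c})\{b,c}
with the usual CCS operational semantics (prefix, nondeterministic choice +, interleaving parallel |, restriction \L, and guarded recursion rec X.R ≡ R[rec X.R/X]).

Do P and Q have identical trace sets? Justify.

trace-distinct — witness ⟨a⟩

LTS(P): 2 reachable states
  u0 = rec X. (c.(0 + 0 + c.X) + a.(0 + 0)\{c})\{b,c} | -a-> u1
  u1 = (0 + 0)\{c}\{b,c} | (no moves)
LTS(Q): 1 reachable states
  v0 = rec X. (c.(0 + 0 + c.X) + b.(0 + 0)\{c})\{b,c} | (no moves)
Executing a from P (initial set {u0}):
  after a @ step 1: {u1}
  ✓ P
Executing a from Q (initial set {v0}):
  after a @ step 1: no successor for Q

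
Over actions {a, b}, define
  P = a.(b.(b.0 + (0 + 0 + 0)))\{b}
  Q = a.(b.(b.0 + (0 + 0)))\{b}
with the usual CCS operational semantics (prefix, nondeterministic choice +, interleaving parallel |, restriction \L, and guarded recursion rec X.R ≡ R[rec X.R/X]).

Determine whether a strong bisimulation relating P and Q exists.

P's transition system — 2 states:
  u0 = a.(b.(b.0 + (0 + 0 + 0)))\{b} | =a=> u1
  u1 = (b.(b.0 + (0 + 0 + 0)))\{b} | deadlocked
Q's transition system — 2 states:
  v0 = a.(b.(b.0 + (0 + 0)))\{b} | =a=> v1
  v1 = (b.(b.0 + (0 + 0)))\{b} | deadlocked
Bisimilarity quotient blocks:
  B0 = {u0, v0}
  B1 = {u1, v1}
u0 ∈ B0, v0 ∈ B0 → same block

bisimilar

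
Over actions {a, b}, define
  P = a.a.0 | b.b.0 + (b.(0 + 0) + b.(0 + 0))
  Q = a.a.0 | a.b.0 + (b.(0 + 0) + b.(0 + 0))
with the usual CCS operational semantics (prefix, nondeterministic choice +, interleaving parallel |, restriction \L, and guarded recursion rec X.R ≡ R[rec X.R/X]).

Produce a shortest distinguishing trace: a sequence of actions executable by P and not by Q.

Reachable graph of P (10 states):
  u0 = a.a.0 | b.b.0 + (b.(0 + 0) + b.(0 + 0)) has moves =a=> u1, =b=> u2, =b=> u3
  u1 = a.0 | b.b.0 has moves =a=> u4, =b=> u5
  u2 = 0 + 0 has moves ∅
  u3 = a.a.0 | b.0 has moves =a=> u5, =b=> u6
  u4 = 0 | b.b.0 has moves =b=> u7
  u5 = a.0 | b.0 has moves =a=> u7, =b=> u8
  u6 = a.a.0 | 0 has moves =a=> u8
  u7 = 0 | b.0 has moves =b=> u9
  u8 = a.0 | 0 has moves =a=> u9
  u9 = 0 | 0 has moves ∅
Reachable graph of Q (10 states):
  v0 = a.a.0 | a.b.0 + (b.(0 + 0) + b.(0 + 0)) has moves =a=> v1, =a=> v2, =b=> v3
  v1 = a.0 | a.b.0 has moves =a=> v4, =a=> v5
  v2 = a.a.0 | b.0 has moves =a=> v5, =b=> v6
  v3 = 0 + 0 has moves ∅
  v4 = 0 | a.b.0 has moves =a=> v7
  v5 = a.0 | b.0 has moves =a=> v7, =b=> v8
  v6 = a.a.0 | 0 has moves =a=> v8
  v7 = 0 | b.0 has moves =b=> v9
  v8 = a.0 | 0 has moves =a=> v9
  v9 = 0 | 0 has moves ∅
Trace ⟨ba⟩ through P, begin at {u0}:
  [1] b ⇒ {u2, u3}
  [2] a ⇒ {u5}
  P completes σ.
Trace ⟨ba⟩ through Q, begin at {v0}:
  [1] b ⇒ {v3}
  [2] a ⇒ ∅ (Q stuck)

ba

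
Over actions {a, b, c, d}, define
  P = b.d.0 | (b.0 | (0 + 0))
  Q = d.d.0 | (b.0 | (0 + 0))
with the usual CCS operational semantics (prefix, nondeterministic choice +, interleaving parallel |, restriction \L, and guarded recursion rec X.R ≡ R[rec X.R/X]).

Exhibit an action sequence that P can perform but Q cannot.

P's transition system — 6 states:
  u0 = b.d.0 | (b.0 | (0 + 0)) has moves =b=> u1, =b=> u2
  u1 = b.d.0 | (0 | (0 + 0)) has moves =b=> u3
  u2 = d.0 | (b.0 | (0 + 0)) has moves =b=> u3, =d=> u4
  u3 = d.0 | (0 | (0 + 0)) has moves =d=> u5
  u4 = 0 | (b.0 | (0 + 0)) has moves =b=> u5
  u5 = 0 | (0 | (0 + 0)) has moves deadlocked
Q's transition system — 6 states:
  v0 = d.d.0 | (b.0 | (0 + 0)) has moves =b=> v1, =d=> v2
  v1 = d.d.0 | (0 | (0 + 0)) has moves =d=> v3
  v2 = d.0 | (b.0 | (0 + 0)) has moves =b=> v3, =d=> v4
  v3 = d.0 | (0 | (0 + 0)) has moves =d=> v5
  v4 = 0 | (b.0 | (0 + 0)) has moves =b=> v5
  v5 = 0 | (0 | (0 + 0)) has moves deadlocked
Executing bb from P (initial set {u0}):
  [1] b ⇒ {u1, u2}
  [2] b ⇒ {u3}
  — P admits the full trace.
Executing bb from Q (initial set {v0}):
  [1] b ⇒ {v1}
  [2] b ⇒ ∅ (Q stuck)

bb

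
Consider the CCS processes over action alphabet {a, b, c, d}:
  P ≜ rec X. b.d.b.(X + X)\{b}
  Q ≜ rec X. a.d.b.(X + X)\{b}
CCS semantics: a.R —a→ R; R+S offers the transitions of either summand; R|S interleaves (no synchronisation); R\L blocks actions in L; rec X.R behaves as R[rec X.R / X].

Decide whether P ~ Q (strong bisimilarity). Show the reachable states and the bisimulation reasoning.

P ≁ Q

LTS(P): 4 reachable states
  u0 = rec X. b.d.b.(X + X)\{b} | --b--▸ u1
  u1 = d.b.((rec X. b.d.b.(X + X)\{b}) + (rec X. b.d.b.(X + X)\{b}))\{b} | --d--▸ u2
  u2 = b.((rec X. b.d.b.(X + X)\{b}) + (rec X. b.d.b.(X + X)\{b}))\{b} | --b--▸ u3
  u3 = ((rec X. b.d.b.(X + X)\{b}) + (rec X. b.d.b.(X + X)\{b}))\{b} | stopped
LTS(Q): 6 reachable states
  v0 = rec X. a.d.b.(X + X)\{b} | --a--▸ v1
  v1 = d.b.((rec X. a.d.b.(X + X)\{b}) + (rec X. a.d.b.(X + X)\{b}))\{b} | --d--▸ v2
  v2 = b.((rec X. a.d.b.(X + X)\{b}) + (rec X. a.d.b.(X + X)\{b}))\{b} | --b--▸ v3
  v3 = ((rec X. a.d.b.(X + X)\{b}) + (rec X. a.d.b.(X + X)\{b}))\{b} | --a--▸ v4
  v4 = (d.b.((rec X. a.d.b.(X + X)\{b}) + (rec X. a.d.b.(X + X)\{b}))\{b})\{b} | --d--▸ v5
  v5 = (b.((rec X. a.d.b.(X + X)\{b}) + (rec X. a.d.b.(X + X)\{b}))\{b})\{b} | stopped
Partition-refinement fixed point:
  B0 = {u0}
  B1 = {u1}
  B2 = {u2}
  B3 = {u3, v5}
  B4 = {v0}
  B5 = {v1}
  B6 = {v2}
  B7 = {v3}
  B8 = {v4}
u0 ∈ B0, v0 ∈ B4 → different blocks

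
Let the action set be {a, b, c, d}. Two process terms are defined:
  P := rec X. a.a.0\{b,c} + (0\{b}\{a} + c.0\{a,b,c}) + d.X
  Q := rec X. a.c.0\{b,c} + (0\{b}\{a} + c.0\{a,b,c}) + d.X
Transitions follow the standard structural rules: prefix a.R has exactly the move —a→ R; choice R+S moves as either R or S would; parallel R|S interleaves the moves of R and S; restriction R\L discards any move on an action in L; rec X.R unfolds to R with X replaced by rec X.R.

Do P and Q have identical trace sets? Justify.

NO — witness ⟨aa⟩

P's transition system — 4 states:
  u0 = rec X. a.a.0\{b,c} + (0\{b}\{a} + c.0\{a,b,c}) + d.X → -a-> u1, -c-> u2, -d-> u0
  u1 = a.0\{b,c} → -a-> u3
  u2 = 0\{a,b,c} → ∅
  u3 = 0\{b,c} → ∅
Q's transition system — 4 states:
  v0 = rec X. a.c.0\{b,c} + (0\{b}\{a} + c.0\{a,b,c}) + d.X → -a-> v1, -c-> v2, -d-> v0
  v1 = c.0\{b,c} → -c-> v3
  v2 = 0\{a,b,c} → ∅
  v3 = 0\{b,c} → ∅
Trace ⟨aa⟩ through P, begin at {u0}:
  after a @ step 1: {u1}
  after a @ step 2: {u3}
  ✓ P
Trace ⟨aa⟩ through Q, begin at {v0}:
  after a @ step 1: {v1}
  after a @ step 2: no successor for Q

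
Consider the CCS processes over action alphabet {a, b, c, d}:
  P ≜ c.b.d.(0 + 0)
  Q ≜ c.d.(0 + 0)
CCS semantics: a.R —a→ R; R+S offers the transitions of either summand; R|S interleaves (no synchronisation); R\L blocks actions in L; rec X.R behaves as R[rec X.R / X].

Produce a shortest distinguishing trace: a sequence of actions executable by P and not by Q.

cb

Reachable graph of P (4 states):
  m0 = c.b.d.(0 + 0) :: —c→ m1
  m1 = b.d.(0 + 0) :: —b→ m2
  m2 = d.(0 + 0) :: —d→ m3
  m3 = 0 + 0 :: ·
Reachable graph of Q (3 states):
  n0 = c.d.(0 + 0) :: —c→ n1
  n1 = d.(0 + 0) :: —d→ n2
  n2 = 0 + 0 :: ·
Trace ⟨cb⟩ through P, begin at {m0}:
  [1] c ⇒ {m1}
  [2] b ⇒ {m2}
  — P admits the full trace.
Trace ⟨cb⟩ through Q, begin at {n0}:
  [1] c ⇒ {n1}
  [2] b ⇒ ∅ (Q stuck)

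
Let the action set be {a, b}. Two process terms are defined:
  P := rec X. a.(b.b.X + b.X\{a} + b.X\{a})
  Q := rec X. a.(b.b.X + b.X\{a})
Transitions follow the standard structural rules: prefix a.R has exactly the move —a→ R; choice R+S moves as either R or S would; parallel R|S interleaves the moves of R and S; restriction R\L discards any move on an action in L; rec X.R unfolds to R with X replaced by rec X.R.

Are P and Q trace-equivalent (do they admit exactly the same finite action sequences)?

YES

LTS(P): 4 reachable states
  s0 = rec X. a.(b.b.X + b.X\{a} + b.X\{a}) ⊢ =a=> s1
  s1 = b.b.(rec X. a.(b.b.X + b.X\{a} + b.X\{a})) + b.(rec X. a.(b.b.X + b.X\{a} + b.X\{a}))\{a} + b.(rec X. a.(b.b.X + b.X\{a} + b.X\{a}))\{a} ⊢ =b=> s2, =b=> s3
  s2 = (rec X. a.(b.b.X + b.X\{a} + b.X\{a}))\{a} ⊢ deadlocked
  s3 = b.(rec X. a.(b.b.X + b.X\{a} + b.X\{a})) ⊢ =b=> s0
LTS(Q): 4 reachable states
  t0 = rec X. a.(b.b.X + b.X\{a}) ⊢ =a=> t1
  t1 = b.b.(rec X. a.(b.b.X + b.X\{a})) + b.(rec X. a.(b.b.X + b.X\{a}))\{a} ⊢ =b=> t2, =b=> t3
  t2 = (rec X. a.(b.b.X + b.X\{a}))\{a} ⊢ deadlocked
  t3 = b.(rec X. a.(b.b.X + b.X\{a})) ⊢ =b=> t0
Coarsest stable partition (strong bisimilarity classes):
  B0 = {s0, t0}
  B1 = {s1, t1}
  B2 = {s2, t2}
  B3 = {s3, t3}
s0 ∈ B0, t0 ∈ B0 → same block
Bisimilar ⇒ trace-equivalent.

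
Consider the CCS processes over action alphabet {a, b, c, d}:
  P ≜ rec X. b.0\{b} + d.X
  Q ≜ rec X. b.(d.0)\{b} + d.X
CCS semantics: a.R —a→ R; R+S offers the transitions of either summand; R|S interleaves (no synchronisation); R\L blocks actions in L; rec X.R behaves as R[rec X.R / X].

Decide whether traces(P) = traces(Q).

Reachable graph of P (2 states):
  u0 = rec X. b.0\{b} + d.X has moves —b→ u1, —d→ u0
  u1 = 0\{b} has moves (no moves)
Reachable graph of Q (3 states):
  v0 = rec X. b.(d.0)\{b} + d.X has moves —b→ v1, —d→ v0
  v1 = (d.0)\{b} has moves —d→ v2
  v2 = 0\{b} has moves (no moves)
Executing bd from Q (initial set {v0}):
  after b @ step 1: {v1}
  after d @ step 2: {v2}
  Q completes σ.
Executing bd from P (initial set {u0}):
  after b @ step 1: {u1}
  after d @ step 2: ∅  — P cannot continue

traces(P) ≠ traces(Q) — witness ⟨bd⟩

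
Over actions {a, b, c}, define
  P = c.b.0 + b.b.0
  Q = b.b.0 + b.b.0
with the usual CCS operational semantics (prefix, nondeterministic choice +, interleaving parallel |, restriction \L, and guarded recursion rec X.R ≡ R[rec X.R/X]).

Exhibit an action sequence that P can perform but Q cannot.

P's transition system — 3 states:
  p0 = c.b.0 + b.b.0 ⊢ =b=> p1, =c=> p1
  p1 = b.0 ⊢ =b=> p2
  p2 = 0 ⊢ deadlocked
Q's transition system — 3 states:
  q0 = b.b.0 + b.b.0 ⊢ =b=> q1
  q1 = b.0 ⊢ =b=> q2
  q2 = 0 ⊢ deadlocked
Trace ⟨c⟩ through P, begin at {p0}:
  after c @ step 1: {p1}
  — P admits the full trace.
Trace ⟨c⟩ through Q, begin at {q0}:
  after c @ step 1: ∅ (Q stuck)

c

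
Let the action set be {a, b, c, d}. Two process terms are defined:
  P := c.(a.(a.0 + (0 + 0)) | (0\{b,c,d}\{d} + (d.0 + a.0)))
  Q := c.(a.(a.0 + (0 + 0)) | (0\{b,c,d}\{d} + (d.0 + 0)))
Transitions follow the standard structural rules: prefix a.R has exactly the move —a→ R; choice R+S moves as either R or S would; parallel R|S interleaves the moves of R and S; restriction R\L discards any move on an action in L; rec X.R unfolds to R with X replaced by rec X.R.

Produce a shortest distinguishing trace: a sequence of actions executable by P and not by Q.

P's transition system — 7 states:
  p0 = c.(a.(a.0 + (0 + 0)) | (0\{b,c,d}\{d} + (d.0 + a.0))) :: -c-> p1
  p1 = a.(a.0 + (0 + 0)) | (0\{b,c,d}\{d} + (d.0 + a.0)) :: -a-> p2, -a-> p3, -d-> p3
  p2 = (a.0 + (0 + 0)) | (0\{b,c,d}\{d} + (d.0 + a.0)) :: -a-> p4, -a-> p5, -d-> p4
  p3 = a.(a.0 + (0 + 0)) | 0 :: -a-> p4
  p4 = (a.0 + (0 + 0)) | 0 :: -a-> p6
  p5 = 0 | (0\{b,c,d}\{d} + (d.0 + a.0)) :: -a-> p6, -d-> p6
  p6 = 0 | 0 :: ∅
Q's transition system — 7 states:
  q0 = c.(a.(a.0 + (0 + 0)) | (0\{b,c,d}\{d} + (d.0 + 0))) :: -c-> q1
  q1 = a.(a.0 + (0 + 0)) | (0\{b,c,d}\{d} + (d.0 + 0)) :: -a-> q2, -d-> q3
  q2 = (a.0 + (0 + 0)) | (0\{b,c,d}\{d} + (d.0 + 0)) :: -a-> q4, -d-> q5
  q3 = a.(a.0 + (0 + 0)) | 0 :: -a-> q5
  q4 = 0 | (0\{b,c,d}\{d} + (d.0 + 0)) :: -d-> q6
  q5 = (a.0 + (0 + 0)) | 0 :: -a-> q6
  q6 = 0 | 0 :: ∅
Trace ⟨caaa⟩ through P, begin at {p0}:
  step 1 (c): {p1}
  step 2 (a): {p2, p3}
  step 3 (a): {p4, p5}
  step 4 (a): {p6}
  P completes σ.
Trace ⟨caaa⟩ through Q, begin at {q0}:
  step 1 (c): {q1}
  step 2 (a): {q2}
  step 3 (a): {q4}
  step 4 (a): no successor for Q

caaa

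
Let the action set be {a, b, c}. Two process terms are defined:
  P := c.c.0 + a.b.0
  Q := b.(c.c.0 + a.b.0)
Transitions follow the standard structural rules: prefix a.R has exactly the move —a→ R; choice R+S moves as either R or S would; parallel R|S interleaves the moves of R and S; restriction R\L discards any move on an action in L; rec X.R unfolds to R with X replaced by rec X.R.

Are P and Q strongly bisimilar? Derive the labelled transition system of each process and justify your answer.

NO

P's transition system — 4 states:
  m0 = c.c.0 + a.b.0 ⊢ —a→ m1, —c→ m2
  m1 = b.0 ⊢ —b→ m3
  m2 = c.0 ⊢ —c→ m3
  m3 = 0 ⊢ deadlocked
Q's transition system — 5 states:
  n0 = b.(c.c.0 + a.b.0) ⊢ —b→ n1
  n1 = c.c.0 + a.b.0 ⊢ —a→ n2, —c→ n3
  n2 = b.0 ⊢ —b→ n4
  n3 = c.0 ⊢ —c→ n4
  n4 = 0 ⊢ deadlocked
Bisimilarity quotient blocks:
  B0 = {m0, n1}
  B1 = {m1, n2}
  B2 = {m3, n4}
  B3 = {m2, n3}
  B4 = {n0}
m0 ∈ B0, n0 ∈ B4 → different blocks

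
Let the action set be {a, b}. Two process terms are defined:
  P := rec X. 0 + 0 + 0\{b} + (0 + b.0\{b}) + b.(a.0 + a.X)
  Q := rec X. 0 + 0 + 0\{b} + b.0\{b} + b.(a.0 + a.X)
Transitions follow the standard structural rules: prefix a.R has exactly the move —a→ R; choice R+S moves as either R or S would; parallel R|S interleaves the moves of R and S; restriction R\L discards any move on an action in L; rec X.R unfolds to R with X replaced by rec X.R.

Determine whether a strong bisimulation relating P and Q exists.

Reachable graph of P (4 states):
  p0 = rec X. 0 + 0 + 0\{b} + (0 + b.0\{b}) + b.(a.0 + a.X) | -b-> p1, -b-> p2
  p1 = 0\{b} | deadlocked
  p2 = a.0 + a.(rec X. 0 + 0 + 0\{b} + (0 + b.0\{b}) + b.(a.0 + a.X)) | -a-> p0, -a-> p3
  p3 = 0 | deadlocked
Reachable graph of Q (4 states):
  q0 = rec X. 0 + 0 + 0\{b} + b.0\{b} + b.(a.0 + a.X) | -b-> q1, -b-> q2
  q1 = 0\{b} | deadlocked
  q2 = a.0 + a.(rec X. 0 + 0 + 0\{b} + b.0\{b} + b.(a.0 + a.X)) | -a-> q0, -a-> q3
  q3 = 0 | deadlocked
Coarsest stable partition (strong bisimilarity classes):
  B0 = {p0, q0}
  B1 = {p1, p3, q1, q3}
  B2 = {p2, q2}
p0 ∈ B0, q0 ∈ B0 → same block

P ~ Q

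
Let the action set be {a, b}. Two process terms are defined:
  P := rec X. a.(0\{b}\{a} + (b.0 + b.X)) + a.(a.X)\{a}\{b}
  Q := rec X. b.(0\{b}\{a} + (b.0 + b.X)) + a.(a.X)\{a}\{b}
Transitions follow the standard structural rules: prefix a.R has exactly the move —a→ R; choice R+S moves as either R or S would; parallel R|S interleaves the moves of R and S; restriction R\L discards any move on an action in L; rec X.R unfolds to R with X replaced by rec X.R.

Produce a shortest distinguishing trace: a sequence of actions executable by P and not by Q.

LTS(P): 4 reachable states
  m0 = rec X. a.(0\{b}\{a} + (b.0 + b.X)) + a.(a.X)\{a}\{b} | =a=> m1, =a=> m2
  m1 = (a.(rec X. a.(0\{b}\{a} + (b.0 + b.X)) + a.(a.X)\{a}\{b}))\{a}\{b} | ·
  m2 = 0\{b}\{a} + (b.0 + b.(rec X. a.(0\{b}\{a} + (b.0 + b.X)) + a.(a.X)\{a}\{b})) | =b=> m0, =b=> m3
  m3 = 0 | ·
LTS(Q): 4 reachable states
  n0 = rec X. b.(0\{b}\{a} + (b.0 + b.X)) + a.(a.X)\{a}\{b} | =a=> n1, =b=> n2
  n1 = (a.(rec X. b.(0\{b}\{a} + (b.0 + b.X)) + a.(a.X)\{a}\{b}))\{a}\{b} | ·
  n2 = 0\{b}\{a} + (b.0 + b.(rec X. b.(0\{b}\{a} + (b.0 + b.X)) + a.(a.X)\{a}\{b})) | =b=> n0, =b=> n3
  n3 = 0 | ·
Trace ⟨ab⟩ through P, begin at {m0}:
  step 1 (a): {m1, m2}
  step 2 (b): {m0, m3}
  P completes σ.
Trace ⟨ab⟩ through Q, begin at {n0}:
  step 1 (a): {n1}
  step 2 (b): no successor for Q

ab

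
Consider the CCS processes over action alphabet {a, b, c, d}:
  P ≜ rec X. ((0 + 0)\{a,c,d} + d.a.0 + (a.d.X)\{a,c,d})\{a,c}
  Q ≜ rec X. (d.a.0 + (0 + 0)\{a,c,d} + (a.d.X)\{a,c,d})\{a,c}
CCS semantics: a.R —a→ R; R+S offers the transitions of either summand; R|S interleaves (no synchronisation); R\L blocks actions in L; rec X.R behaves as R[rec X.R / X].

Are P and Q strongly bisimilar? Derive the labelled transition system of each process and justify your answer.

P ~ Q

LTS(P): 2 reachable states
  p0 = rec X. ((0 + 0)\{a,c,d} + d.a.0 + (a.d.X)\{a,c,d})\{a,c} ⊢ =d=> p1
  p1 = (a.0)\{a,c} ⊢ ∅
LTS(Q): 2 reachable states
  q0 = rec X. (d.a.0 + (0 + 0)\{a,c,d} + (a.d.X)\{a,c,d})\{a,c} ⊢ =d=> q1
  q1 = (a.0)\{a,c} ⊢ ∅
Coarsest stable partition (strong bisimilarity classes):
  B0 = {p0, q0}
  B1 = {p1, q1}
p0 ∈ B0, q0 ∈ B0 → same block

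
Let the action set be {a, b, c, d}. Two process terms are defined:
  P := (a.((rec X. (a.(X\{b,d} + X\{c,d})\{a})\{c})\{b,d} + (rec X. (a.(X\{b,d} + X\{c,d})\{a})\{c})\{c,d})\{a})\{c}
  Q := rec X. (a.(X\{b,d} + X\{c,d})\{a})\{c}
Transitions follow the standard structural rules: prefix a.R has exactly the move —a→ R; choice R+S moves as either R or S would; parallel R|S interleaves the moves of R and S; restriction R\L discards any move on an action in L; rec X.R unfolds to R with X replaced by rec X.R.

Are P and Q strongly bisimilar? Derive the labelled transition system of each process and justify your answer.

YES

P's transition system — 2 states:
  p0 = (a.((rec X. (a.(X\{b,d} + X\{c,d})\{a})\{c})\{b,d} + (rec X. (a.(X\{b,d} + X\{c,d})\{a})\{c})\{c,d})\{a})\{c} → =a=> p1
  p1 = ((rec X. (a.(X\{b,d} + X\{c,d})\{a})\{c})\{b,d} + (rec X. (a.(X\{b,d} + X\{c,d})\{a})\{c})\{c,d})\{a}\{c} → ∅
Q's transition system — 2 states:
  q0 = rec X. (a.(X\{b,d} + X\{c,d})\{a})\{c} → =a=> q1
  q1 = ((rec X. (a.(X\{b,d} + X\{c,d})\{a})\{c})\{b,d} + (rec X. (a.(X\{b,d} + X\{c,d})\{a})\{c})\{c,d})\{a}\{c} → ∅
Bisimilarity quotient blocks:
  B0 = {p0, q0}
  B1 = {p1, q1}
p0 ∈ B0, q0 ∈ B0 → same block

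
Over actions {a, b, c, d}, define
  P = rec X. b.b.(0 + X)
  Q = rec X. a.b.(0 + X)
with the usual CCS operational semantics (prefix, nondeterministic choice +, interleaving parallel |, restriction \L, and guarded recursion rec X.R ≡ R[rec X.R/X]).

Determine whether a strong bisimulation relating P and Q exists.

NO

P's transition system — 3 states:
  s0 = rec X. b.b.(0 + X) :: ··b··> s1
  s1 = b.(0 + (rec X. b.b.(0 + X))) :: ··b··> s2
  s2 = 0 + (rec X. b.b.(0 + X)) :: ··b··> s1
Q's transition system — 3 states:
  t0 = rec X. a.b.(0 + X) :: ··a··> t1
  t1 = b.(0 + (rec X. a.b.(0 + X))) :: ··b··> t2
  t2 = 0 + (rec X. a.b.(0 + X)) :: ··a··> t1
Coarsest stable partition (strong bisimilarity classes):
  B0 = {s0, s1, s2}
  B1 = {t0, t2}
  B2 = {t1}
s0 ∈ B0, t0 ∈ B1 → different blocks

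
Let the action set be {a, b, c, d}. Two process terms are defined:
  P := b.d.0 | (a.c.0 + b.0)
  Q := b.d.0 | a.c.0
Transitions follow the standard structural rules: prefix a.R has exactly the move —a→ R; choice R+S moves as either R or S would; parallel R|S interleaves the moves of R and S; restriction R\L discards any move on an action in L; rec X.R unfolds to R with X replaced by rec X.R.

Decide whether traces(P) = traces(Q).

traces(P) ≠ traces(Q) — witness ⟨bb⟩

LTS(P): 9 reachable states
  p0 = b.d.0 | (a.c.0 + b.0) | -a-> p1, -b-> p2, -b-> p3
  p1 = b.d.0 | c.0 | -b-> p4, -c-> p2
  p2 = b.d.0 | 0 | -b-> p5
  p3 = d.0 | (a.c.0 + b.0) | -a-> p4, -b-> p5, -d-> p6
  p4 = d.0 | c.0 | -c-> p5, -d-> p7
  p5 = d.0 | 0 | -d-> p8
  p6 = 0 | (a.c.0 + b.0) | -a-> p7, -b-> p8
  p7 = 0 | c.0 | -c-> p8
  p8 = 0 | 0 | ·
LTS(Q): 9 reachable states
  q0 = b.d.0 | a.c.0 | -a-> q1, -b-> q2
  q1 = b.d.0 | c.0 | -b-> q3, -c-> q4
  q2 = d.0 | a.c.0 | -a-> q3, -d-> q5
  q3 = d.0 | c.0 | -c-> q6, -d-> q7
  q4 = b.d.0 | 0 | -b-> q6
  q5 = 0 | a.c.0 | -a-> q7
  q6 = d.0 | 0 | -d-> q8
  q7 = 0 | c.0 | -c-> q8
  q8 = 0 | 0 | ·
Run σ = ⟨bb⟩ on P: start {p0}
  step 1 (b): {p2, p3}
  step 2 (b): {p5}
  — P admits the full trace.
Run σ = ⟨bb⟩ on Q: start {q0}
  step 1 (b): {q2}
  step 2 (b): ∅  — Q cannot continue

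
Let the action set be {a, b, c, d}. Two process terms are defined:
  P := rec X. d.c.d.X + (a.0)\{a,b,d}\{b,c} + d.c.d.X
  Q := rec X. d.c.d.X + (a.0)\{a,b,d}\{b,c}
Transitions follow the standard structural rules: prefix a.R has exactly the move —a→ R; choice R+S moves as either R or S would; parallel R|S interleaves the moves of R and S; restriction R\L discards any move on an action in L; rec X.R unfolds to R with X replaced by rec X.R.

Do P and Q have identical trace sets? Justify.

LTS(P): 3 reachable states
  m0 = rec X. d.c.d.X + (a.0)\{a,b,d}\{b,c} + d.c.d.X → =d=> m1
  m1 = c.d.(rec X. d.c.d.X + (a.0)\{a,b,d}\{b,c} + d.c.d.X) → =c=> m2
  m2 = d.(rec X. d.c.d.X + (a.0)\{a,b,d}\{b,c} + d.c.d.X) → =d=> m0
LTS(Q): 3 reachable states
  n0 = rec X. d.c.d.X + (a.0)\{a,b,d}\{b,c} → =d=> n1
  n1 = c.d.(rec X. d.c.d.X + (a.0)\{a,b,d}\{b,c}) → =c=> n2
  n2 = d.(rec X. d.c.d.X + (a.0)\{a,b,d}\{b,c}) → =d=> n0
Bisimilarity quotient blocks:
  B0 = {m0, n0}
  B1 = {m1, n1}
  B2 = {m2, n2}
m0 ∈ B0, n0 ∈ B0 → same block
Bisimilar ⇒ trace-equivalent.

traces(P) = traces(Q)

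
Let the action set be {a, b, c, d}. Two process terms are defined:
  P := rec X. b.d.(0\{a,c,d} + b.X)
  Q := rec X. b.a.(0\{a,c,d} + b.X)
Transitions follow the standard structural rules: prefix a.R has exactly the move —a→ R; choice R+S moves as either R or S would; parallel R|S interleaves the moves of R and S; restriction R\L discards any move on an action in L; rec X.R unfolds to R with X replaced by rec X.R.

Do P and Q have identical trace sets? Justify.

traces(P) ≠ traces(Q) — witness ⟨bd⟩

LTS(P): 3 reachable states
  m0 = rec X. b.d.(0\{a,c,d} + b.X) | -b-> m1
  m1 = d.(0\{a,c,d} + b.(rec X. b.d.(0\{a,c,d} + b.X))) | -d-> m2
  m2 = 0\{a,c,d} + b.(rec X. b.d.(0\{a,c,d} + b.X)) | -b-> m0
LTS(Q): 3 reachable states
  n0 = rec X. b.a.(0\{a,c,d} + b.X) | -b-> n1
  n1 = a.(0\{a,c,d} + b.(rec X. b.a.(0\{a,c,d} + b.X))) | -a-> n2
  n2 = 0\{a,c,d} + b.(rec X. b.a.(0\{a,c,d} + b.X)) | -b-> n0
Trace ⟨bd⟩ through P, begin at {m0}:
  [1] b ⇒ {m1}
  [2] d ⇒ {m2}
  — P admits the full trace.
Trace ⟨bd⟩ through Q, begin at {n0}:
  [1] b ⇒ {n1}
  [2] d ⇒ no successor for Q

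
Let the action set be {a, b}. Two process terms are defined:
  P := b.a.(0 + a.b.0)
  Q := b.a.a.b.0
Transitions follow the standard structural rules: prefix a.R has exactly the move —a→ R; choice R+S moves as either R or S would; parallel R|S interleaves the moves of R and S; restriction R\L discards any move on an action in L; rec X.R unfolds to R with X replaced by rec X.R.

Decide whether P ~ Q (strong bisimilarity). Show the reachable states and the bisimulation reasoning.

YES

P's transition system — 5 states:
  s0 = b.a.(0 + a.b.0) | -b-> s1
  s1 = a.(0 + a.b.0) | -a-> s2
  s2 = 0 + a.b.0 | -a-> s3
  s3 = b.0 | -b-> s4
  s4 = 0 | ·
Q's transition system — 5 states:
  t0 = b.a.a.b.0 | -b-> t1
  t1 = a.a.b.0 | -a-> t2
  t2 = a.b.0 | -a-> t3
  t3 = b.0 | -b-> t4
  t4 = 0 | ·
Partition-refinement fixed point:
  B0 = {s0, t0}
  B1 = {s1, t1}
  B2 = {s2, t2}
  B3 = {s3, t3}
  B4 = {s4, t4}
s0 ∈ B0, t0 ∈ B0 → same block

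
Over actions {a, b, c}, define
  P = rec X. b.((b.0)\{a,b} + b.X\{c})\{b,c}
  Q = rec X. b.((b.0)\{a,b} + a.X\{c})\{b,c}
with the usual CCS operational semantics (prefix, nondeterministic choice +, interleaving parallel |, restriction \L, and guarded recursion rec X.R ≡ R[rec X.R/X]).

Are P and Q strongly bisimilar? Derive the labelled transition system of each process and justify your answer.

P's transition system — 2 states:
  s0 = rec X. b.((b.0)\{a,b} + b.X\{c})\{b,c} has moves ··b··> s1
  s1 = ((b.0)\{a,b} + b.(rec X. b.((b.0)\{a,b} + b.X\{c})\{b,c})\{c})\{b,c} has moves ·
Q's transition system — 3 states:
  t0 = rec X. b.((b.0)\{a,b} + a.X\{c})\{b,c} has moves ··b··> t1
  t1 = ((b.0)\{a,b} + a.(rec X. b.((b.0)\{a,b} + a.X\{c})\{b,c})\{c})\{b,c} has moves ··a··> t2
  t2 = (rec X. b.((b.0)\{a,b} + a.X\{c})\{b,c})\{c}\{b,c} has moves ·
Bisimilarity quotient blocks:
  B0 = {s0}
  B1 = {s1, t2}
  B2 = {t0}
  B3 = {t1}
s0 ∈ B0, t0 ∈ B2 → different blocks

P ≁ Q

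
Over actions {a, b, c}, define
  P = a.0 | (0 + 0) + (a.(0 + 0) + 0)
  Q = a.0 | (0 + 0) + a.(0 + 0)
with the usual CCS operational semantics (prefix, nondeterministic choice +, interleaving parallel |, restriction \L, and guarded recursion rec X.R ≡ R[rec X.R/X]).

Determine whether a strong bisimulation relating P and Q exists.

P ~ Q

Reachable graph of P (3 states):
  u0 = a.0 | (0 + 0) + (a.(0 + 0) + 0) ⊢ —a→ u1, —a→ u2
  u1 = 0 + 0 ⊢ deadlocked
  u2 = 0 | (0 + 0) ⊢ deadlocked
Reachable graph of Q (3 states):
  v0 = a.0 | (0 + 0) + a.(0 + 0) ⊢ —a→ v1, —a→ v2
  v1 = 0 + 0 ⊢ deadlocked
  v2 = 0 | (0 + 0) ⊢ deadlocked
Bisimilarity quotient blocks:
  B0 = {u0, v0}
  B1 = {u1, u2, v1, v2}
u0 ∈ B0, v0 ∈ B0 → same block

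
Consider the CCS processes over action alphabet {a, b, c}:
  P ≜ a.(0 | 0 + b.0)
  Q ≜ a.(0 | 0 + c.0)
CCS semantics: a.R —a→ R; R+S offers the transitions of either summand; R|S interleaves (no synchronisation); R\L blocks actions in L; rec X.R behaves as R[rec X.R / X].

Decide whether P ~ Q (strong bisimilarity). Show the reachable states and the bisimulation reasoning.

P's transition system — 3 states:
  s0 = a.(0 | 0 + b.0) → ··a··> s1
  s1 = 0 | 0 + b.0 → ··b··> s2
  s2 = 0 → ∅
Q's transition system — 3 states:
  t0 = a.(0 | 0 + c.0) → ··a··> t1
  t1 = 0 | 0 + c.0 → ··c··> t2
  t2 = 0 → ∅
Bisimilarity quotient blocks:
  B0 = {s0}
  B1 = {s1}
  B2 = {s2, t2}
  B3 = {t0}
  B4 = {t1}
s0 ∈ B0, t0 ∈ B3 → different blocks

P ≁ Q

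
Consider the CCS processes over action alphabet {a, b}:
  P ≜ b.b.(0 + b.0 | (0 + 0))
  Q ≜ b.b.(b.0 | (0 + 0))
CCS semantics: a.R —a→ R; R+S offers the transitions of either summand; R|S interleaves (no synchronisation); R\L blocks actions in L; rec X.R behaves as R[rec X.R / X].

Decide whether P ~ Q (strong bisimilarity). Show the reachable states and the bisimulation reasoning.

LTS(P): 4 reachable states
  u0 = b.b.(0 + b.0 | (0 + 0)) → —b→ u1
  u1 = b.(0 + b.0 | (0 + 0)) → —b→ u2
  u2 = 0 + b.0 | (0 + 0) → —b→ u3
  u3 = 0 | (0 + 0) → (no moves)
LTS(Q): 4 reachable states
  v0 = b.b.(b.0 | (0 + 0)) → —b→ v1
  v1 = b.(b.0 | (0 + 0)) → —b→ v2
  v2 = b.0 | (0 + 0) → —b→ v3
  v3 = 0 | (0 + 0) → (no moves)
Bisimilarity quotient blocks:
  B0 = {u0, v0}
  B1 = {u1, v1}
  B2 = {u2, v2}
  B3 = {u3, v3}
u0 ∈ B0, v0 ∈ B0 → same block

YES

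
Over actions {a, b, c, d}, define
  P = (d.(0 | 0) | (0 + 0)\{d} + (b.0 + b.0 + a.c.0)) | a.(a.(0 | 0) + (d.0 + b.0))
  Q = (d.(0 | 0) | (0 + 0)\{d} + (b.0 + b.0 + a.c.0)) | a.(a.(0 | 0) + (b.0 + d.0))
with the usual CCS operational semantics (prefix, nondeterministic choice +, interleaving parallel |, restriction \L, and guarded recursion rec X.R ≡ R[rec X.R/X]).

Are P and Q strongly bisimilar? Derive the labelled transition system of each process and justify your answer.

YES

Reachable graph of P (16 states):
  p0 = (d.(0 | 0) | (0 + 0)\{d} + (b.0 + b.0 + a.c.0)) | a.(a.(0 | 0) + (d.0 + b.0)) → —a→ p1, —a→ p2, —b→ p3, —d→ p4
  p1 = (d.(0 | 0) | (0 + 0)\{d} + (b.0 + b.0 + a.c.0)) | (a.(0 | 0) + (d.0 + b.0)) → —a→ p5, —a→ p6, —b→ p7, —b→ p8, —d→ p7, —d→ p9
  p2 = c.0 | a.(a.(0 | 0) + (d.0 + b.0)) → —a→ p6, —c→ p3
  p3 = 0 | a.(a.(0 | 0) + (d.0 + b.0)) → —a→ p8
  p4 = 0 | 0 | (0 + 0)\{d} | a.(a.(0 | 0) + (d.0 + b.0)) → —a→ p9
  p5 = (d.(0 | 0) | (0 + 0)\{d} + (b.0 + b.0 + a.c.0)) | (0 | 0) → —a→ p10, —b→ p11, —d→ p12
  p6 = c.0 | (a.(0 | 0) + (d.0 + b.0)) → —a→ p10, —b→ p13, —c→ p8, —d→ p13
  p7 = (d.(0 | 0) | (0 + 0)\{d} + (b.0 + b.0 + a.c.0)) | 0 → —a→ p13, —b→ p14, —d→ p15
  p8 = 0 | (a.(0 | 0) + (d.0 + b.0)) → —a→ p11, —b→ p14, —d→ p14
  p9 = 0 | 0 | (0 + 0)\{d} | (a.(0 | 0) + (d.0 + b.0)) → —a→ p12, —b→ p15, —d→ p15
  p10 = c.0 | (0 | 0) → —c→ p11
  p11 = 0 | (0 | 0) → (no moves)
  p12 = 0 | 0 | (0 + 0)\{d} | (0 | 0) → (no moves)
  p13 = c.0 | 0 → —c→ p14
  p14 = 0 | 0 → (no moves)
  p15 = 0 | 0 | (0 + 0)\{d} | 0 → (no moves)
Reachable graph of Q (16 states):
  q0 = (d.(0 | 0) | (0 + 0)\{d} + (b.0 + b.0 + a.c.0)) | a.(a.(0 | 0) + (b.0 + d.0)) → —a→ q1, —a→ q2, —b→ q3, —d→ q4
  q1 = (d.(0 | 0) | (0 + 0)\{d} + (b.0 + b.0 + a.c.0)) | (a.(0 | 0) + (b.0 + d.0)) → —a→ q5, —a→ q6, —b→ q7, —b→ q8, —d→ q7, —d→ q9
  q2 = c.0 | a.(a.(0 | 0) + (b.0 + d.0)) → —a→ q6, —c→ q3
  q3 = 0 | a.(a.(0 | 0) + (b.0 + d.0)) → —a→ q8
  q4 = 0 | 0 | (0 + 0)\{d} | a.(a.(0 | 0) + (b.0 + d.0)) → —a→ q9
  q5 = (d.(0 | 0) | (0 + 0)\{d} + (b.0 + b.0 + a.c.0)) | (0 | 0) → —a→ q10, —b→ q11, —d→ q12
  q6 = c.0 | (a.(0 | 0) + (b.0 + d.0)) → —a→ q10, —b→ q13, —c→ q8, —d→ q13
  q7 = (d.(0 | 0) | (0 + 0)\{d} + (b.0 + b.0 + a.c.0)) | 0 → —a→ q13, —b→ q14, —d→ q15
  q8 = 0 | (a.(0 | 0) + (b.0 + d.0)) → —a→ q11, —b→ q14, —d→ q14
  q9 = 0 | 0 | (0 + 0)\{d} | (a.(0 | 0) + (b.0 + d.0)) → —a→ q12, —b→ q15, —d→ q15
  q10 = c.0 | (0 | 0) → —c→ q11
  q11 = 0 | (0 | 0) → (no moves)
  q12 = 0 | 0 | (0 + 0)\{d} | (0 | 0) → (no moves)
  q13 = c.0 | 0 → —c→ q14
  q14 = 0 | 0 → (no moves)
  q15 = 0 | 0 | (0 + 0)\{d} | 0 → (no moves)
Bisimilarity quotient blocks:
  B0 = {p0, q0}
  B1 = {p2, q2}
  B2 = {p3, p4, q3, q4}
  B3 = {p8, p9, q8, q9}
  B4 = {p11, p12, p14, p15, q11, q12, q14, q15}
  B5 = {p6, q6}
  B6 = {p10, p13, q10, q13}
  B7 = {p1, q1}
  B8 = {p5, p7, q5, q7}
p0 ∈ B0, q0 ∈ B0 → same block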